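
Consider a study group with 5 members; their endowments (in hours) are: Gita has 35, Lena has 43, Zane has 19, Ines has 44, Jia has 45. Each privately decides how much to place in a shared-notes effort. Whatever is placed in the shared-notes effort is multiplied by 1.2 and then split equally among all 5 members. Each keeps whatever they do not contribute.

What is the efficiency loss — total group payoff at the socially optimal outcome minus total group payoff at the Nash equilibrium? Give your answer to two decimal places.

37.20 hours

The private return per contributed unit is 1.2/5 = 0.2400 < 1 for every player regardless of endowment, so the Nash equilibrium is zero contribution and the group total is Σ E_j = 35 + 43 + 19 + 44 + 45 = 186.
Each contributed unit returns 1.200 to the group, so the social optimum is full contribution by everyone: group total = 1.200 × 186 = 223.20.
Efficiency loss = (1.200 − 1) × 186 = 37.20.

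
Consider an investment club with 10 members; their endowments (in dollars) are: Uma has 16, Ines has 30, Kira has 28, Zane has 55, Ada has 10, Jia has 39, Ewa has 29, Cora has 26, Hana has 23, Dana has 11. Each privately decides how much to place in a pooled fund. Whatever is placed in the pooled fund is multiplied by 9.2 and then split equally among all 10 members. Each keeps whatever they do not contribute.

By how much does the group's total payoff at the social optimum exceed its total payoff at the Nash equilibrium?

The private return per contributed unit is 9.2/10 = 0.9200 < 1 for every player regardless of endowment, so the Nash equilibrium is zero contribution and the group total is Σ E_j = 16 + 30 + 28 + 55 + 10 + 39 + 29 + 26 + 23 + 11 = 267.
Each contributed unit returns 9.200 to the group, so the social optimum is full contribution by everyone: group total = 9.200 × 267 = 2456.40.
Efficiency loss = (9.200 − 1) × 267 = 2189.40.

2189.40 dollars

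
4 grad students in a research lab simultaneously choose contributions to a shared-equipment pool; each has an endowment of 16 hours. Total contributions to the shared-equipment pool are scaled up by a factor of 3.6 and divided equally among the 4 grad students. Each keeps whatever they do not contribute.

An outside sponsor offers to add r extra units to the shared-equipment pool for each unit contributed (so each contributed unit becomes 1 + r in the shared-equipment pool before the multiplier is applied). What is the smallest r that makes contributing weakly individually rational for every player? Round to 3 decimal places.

With matching at rate r, one contributed unit becomes (1 + r) in the shared-equipment pool and returns 3.6 × (1 + r) / 4 to the contributor.
Setting this equal to 1: 1 + r = 4/3.6 = 1.1111.
So the minimum matching rate is r = 1.1111 − 1 = 0.111.

0.111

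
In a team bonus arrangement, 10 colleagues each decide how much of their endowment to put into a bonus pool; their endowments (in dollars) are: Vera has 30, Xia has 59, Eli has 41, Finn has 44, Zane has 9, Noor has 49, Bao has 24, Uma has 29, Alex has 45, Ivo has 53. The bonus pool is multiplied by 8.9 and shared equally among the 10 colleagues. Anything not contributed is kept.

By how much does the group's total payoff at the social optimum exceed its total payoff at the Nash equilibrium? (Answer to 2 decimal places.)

3025.70 dollars

The private return per contributed unit is 8.9/10 = 0.8900 < 1 for every player regardless of endowment, so the Nash equilibrium is zero contribution and the group total is Σ E_j = 30 + 59 + 41 + 44 + 9 + 49 + 24 + 29 + 45 + 53 = 383.
Each contributed unit returns 8.900 to the group, so the social optimum is full contribution by everyone: group total = 8.900 × 383 = 3408.70.
Efficiency loss = (8.900 − 1) × 383 = 3025.70.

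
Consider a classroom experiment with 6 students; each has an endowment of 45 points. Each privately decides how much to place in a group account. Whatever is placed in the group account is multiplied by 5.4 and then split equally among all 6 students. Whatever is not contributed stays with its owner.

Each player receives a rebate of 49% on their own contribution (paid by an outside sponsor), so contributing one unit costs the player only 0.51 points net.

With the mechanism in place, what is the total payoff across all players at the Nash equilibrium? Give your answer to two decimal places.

With the mechanism, a contributed unit returns (5.4/6) / 0.51 = 1.7647 per unit of net cost to the contributor — now above 1 — so contributing fully is weakly dominant for every player.
So the Nash equilibrium is full contribution by all 6; the group earns 6 × (45 × 0.49 + 5.4 × 45) = 1590.30.

1590.30 points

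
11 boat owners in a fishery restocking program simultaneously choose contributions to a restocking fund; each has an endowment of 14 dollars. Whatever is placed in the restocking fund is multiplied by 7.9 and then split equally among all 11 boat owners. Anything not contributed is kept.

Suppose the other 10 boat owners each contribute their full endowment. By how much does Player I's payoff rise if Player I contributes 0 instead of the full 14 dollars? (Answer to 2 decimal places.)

3.95 dollars

Switching from a contribution of 14 to 0 lets Player I keep an extra 14 dollars, but lowers the restocking fund by 14, which costs Player I their own share of that drop: 7.9/11 × 14 = 10.05.
Net gain = 14 − 10.05 = 3.95. The private return per contributed unit (0.7182) is below 1, so free-riding is indeed the best response regardless of what the others do.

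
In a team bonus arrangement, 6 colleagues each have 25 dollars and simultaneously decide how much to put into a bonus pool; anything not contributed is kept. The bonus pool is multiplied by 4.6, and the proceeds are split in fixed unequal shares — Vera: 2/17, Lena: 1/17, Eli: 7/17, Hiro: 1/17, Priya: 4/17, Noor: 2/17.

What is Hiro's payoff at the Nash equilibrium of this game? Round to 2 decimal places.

For player j, contributing a unit is worthwhile iff 4.6 × (j's share) ≥ 1, i.e. iff j's share is at least 0.2174.
Eli and Priya are above the threshold, contributing 25 each; the remaining 4 contribute 0. Total contributed: 50.
Hiro keeps 25 and receives 4.6 × 50 × 1/17 = 13.53 from the bonus pool, for a payoff of 38.53.

38.53 dollars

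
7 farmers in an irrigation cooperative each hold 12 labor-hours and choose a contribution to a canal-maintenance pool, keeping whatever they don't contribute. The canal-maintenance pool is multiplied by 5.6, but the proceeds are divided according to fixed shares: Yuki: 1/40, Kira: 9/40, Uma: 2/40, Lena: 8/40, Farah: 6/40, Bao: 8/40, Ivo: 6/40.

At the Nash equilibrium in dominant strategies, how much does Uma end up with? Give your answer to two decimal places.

Player j's private return per contributed unit is 5.6 × (j's share). Contributing is weakly dominant for j when that share is at least 1/5.6 = 0.1786, and contributing 0 is dominant otherwise.
The shares above 0.1786 belong to Kira, Lena and Bao, contributing 12 each; the remaining 4 contribute 0. Total contributed: 36.
Uma keeps 12 and receives 5.6 × 36 × 2/40 = 10.08 from the canal-maintenance pool, for a payoff of 22.08.

22.08 labor-hours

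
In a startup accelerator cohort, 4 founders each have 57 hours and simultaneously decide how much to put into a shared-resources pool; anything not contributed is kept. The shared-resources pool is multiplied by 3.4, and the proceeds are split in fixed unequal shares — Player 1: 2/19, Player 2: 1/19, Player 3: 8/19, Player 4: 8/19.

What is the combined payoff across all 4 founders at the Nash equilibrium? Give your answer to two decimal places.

A player with share s gets back 3.4·s per unit contributed, so full contribution is dominant for anyone with s > 1/3.4 = 0.2941 and zero contribution is dominant for anyone below.
The shares above 0.2941 belong to Player 3 and Player 4, contributing 57 each; the remaining 2 contribute 0. Total contributed: 114.
The shared-resources pool pays out 3.4 × 114 = 387.60 in total (split across the unequal shares, but the aggregate is all that matters for the group sum).
The 2 free-riders keep 57 each, adding 114. Group total = 114 + 387.60 = 501.60.

501.60 hours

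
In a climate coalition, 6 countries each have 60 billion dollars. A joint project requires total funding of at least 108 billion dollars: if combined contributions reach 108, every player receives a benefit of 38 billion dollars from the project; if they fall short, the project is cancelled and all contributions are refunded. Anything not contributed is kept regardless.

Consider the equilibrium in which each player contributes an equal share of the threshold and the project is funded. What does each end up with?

80 billion dollars

Equal share of the threshold: 108/6 = 18.
At this profile no one gains by cutting their contribution: any cut drops the total below 108, the project is cancelled, contributions are refunded, and the deviator ends with 60, which is less than 60 − 18 + 38 = 80. Contributing more than 18 just wastes the excess. So contributing exactly 18 is a best response.
Each player's payoff: 60 − 18 + 38 = 80.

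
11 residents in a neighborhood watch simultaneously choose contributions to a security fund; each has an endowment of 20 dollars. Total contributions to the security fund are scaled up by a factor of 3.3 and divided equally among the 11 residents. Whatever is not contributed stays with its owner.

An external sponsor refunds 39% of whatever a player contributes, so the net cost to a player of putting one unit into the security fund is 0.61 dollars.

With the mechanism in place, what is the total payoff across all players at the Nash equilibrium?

The effective private return is (3.3/11) / 0.61 = 0.4918, which is still under 1, so the mechanism doesn't change anyone's dominant strategy: zero contribution.
Everyone keeps their endowment and the group total is 11 × 20 = 220.

220.00 dollars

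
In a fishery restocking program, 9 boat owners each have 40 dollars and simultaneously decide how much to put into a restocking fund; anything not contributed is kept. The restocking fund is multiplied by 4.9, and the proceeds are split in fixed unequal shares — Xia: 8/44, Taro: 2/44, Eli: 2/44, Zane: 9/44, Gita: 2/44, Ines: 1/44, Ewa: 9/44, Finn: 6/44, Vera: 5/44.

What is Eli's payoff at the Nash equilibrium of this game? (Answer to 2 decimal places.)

For player j, contributing a unit is worthwhile iff 4.9 × (j's share) ≥ 1, i.e. iff j's share is at least 0.2041.
Zane and Ewa are above the threshold, contributing 40 each; the remaining 7 contribute 0. Total contributed: 80.
Eli keeps 40 and receives 4.9 × 80 × 2/44 = 17.82 from the restocking fund, for a payoff of 57.82.

57.82 dollars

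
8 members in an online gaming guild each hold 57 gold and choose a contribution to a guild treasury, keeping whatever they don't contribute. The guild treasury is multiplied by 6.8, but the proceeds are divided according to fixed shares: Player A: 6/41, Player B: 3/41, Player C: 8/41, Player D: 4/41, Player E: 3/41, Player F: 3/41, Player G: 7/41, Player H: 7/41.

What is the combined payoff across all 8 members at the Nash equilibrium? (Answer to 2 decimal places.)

1447.80 gold

For player j, contributing a unit is worthwhile iff 6.8 × (j's share) ≥ 1, i.e. iff j's share is at least 0.1471.
Player C, Player G and Player H clear that bar, contributing 57 each; the remaining 5 contribute 0. Total contributed: 171.
The guild treasury pays out 6.8 × 171 = 1162.80 in total (split across the unequal shares, but the aggregate is all that matters for the group sum).
The 5 free-riders keep 57 each, adding 285. Group total = 285 + 1162.80 = 1447.80.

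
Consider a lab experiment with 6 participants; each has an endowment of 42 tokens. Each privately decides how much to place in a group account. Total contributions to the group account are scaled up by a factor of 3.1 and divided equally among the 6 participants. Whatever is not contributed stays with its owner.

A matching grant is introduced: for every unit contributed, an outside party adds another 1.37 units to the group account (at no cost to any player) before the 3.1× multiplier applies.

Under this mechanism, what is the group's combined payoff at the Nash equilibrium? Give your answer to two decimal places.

With the mechanism, a contributed unit returns 3.1 × 2.37 / 6 = 1.2245 per unit of net cost to the contributor — now above 1 — so contributing fully is weakly dominant for every player.
So the Nash equilibrium is full contribution by all 6; the group earns 3.1 × 2.37 × 252 = 1851.44.

1851.44 tokens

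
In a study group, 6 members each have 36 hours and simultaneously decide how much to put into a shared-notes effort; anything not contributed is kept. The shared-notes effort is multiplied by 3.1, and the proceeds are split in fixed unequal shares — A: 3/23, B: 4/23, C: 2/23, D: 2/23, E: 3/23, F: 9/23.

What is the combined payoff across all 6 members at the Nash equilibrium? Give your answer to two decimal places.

Each unit j contributes comes back to j as 3.1 × (j's share), so j prefers to contribute only if that share exceeds 1/3.1 = 0.3226; otherwise keeping the unit dominates.
The only share above 0.3226 is F's 9/23, contributing 36; the remaining 5 contribute 0. Total contributed: 36.
The shared-notes effort pays out 3.1 × 36 = 111.60 in total (split across the unequal shares, but the aggregate is all that matters for the group sum).
The 5 free-riders keep 36 each, adding 180. Group total = 180 + 111.60 = 291.60.

291.60 hours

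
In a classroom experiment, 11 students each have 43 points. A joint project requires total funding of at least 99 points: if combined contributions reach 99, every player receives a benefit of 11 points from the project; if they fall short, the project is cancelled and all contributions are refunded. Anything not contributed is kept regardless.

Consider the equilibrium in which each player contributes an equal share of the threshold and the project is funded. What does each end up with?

45 points

Equal share of the threshold: 99/11 = 9.
At this profile no one gains by cutting their contribution: any cut drops the total below 99, the project is cancelled, contributions are refunded, and the deviator ends with 43, which is less than 43 − 9 + 11 = 45. Contributing more than 9 just wastes the excess. So contributing exactly 9 is a best response.
Each player's payoff: 43 − 9 + 11 = 45.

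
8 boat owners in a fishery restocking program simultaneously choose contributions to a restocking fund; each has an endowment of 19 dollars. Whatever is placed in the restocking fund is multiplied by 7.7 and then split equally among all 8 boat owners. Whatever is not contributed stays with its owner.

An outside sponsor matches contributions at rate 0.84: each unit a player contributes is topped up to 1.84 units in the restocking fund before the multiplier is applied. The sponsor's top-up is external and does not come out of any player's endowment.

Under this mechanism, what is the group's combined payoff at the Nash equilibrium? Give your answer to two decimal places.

2153.54 dollars

With the mechanism, a contributed unit returns 7.7 × 1.84 / 8 = 1.7710 per unit of net cost to the contributor — now above 1 — so contributing fully is weakly dominant for every player.
At the Nash equilibrium everyone contributes 19. Group total payoff = 7.7 × 1.84 × 152 = 2153.54.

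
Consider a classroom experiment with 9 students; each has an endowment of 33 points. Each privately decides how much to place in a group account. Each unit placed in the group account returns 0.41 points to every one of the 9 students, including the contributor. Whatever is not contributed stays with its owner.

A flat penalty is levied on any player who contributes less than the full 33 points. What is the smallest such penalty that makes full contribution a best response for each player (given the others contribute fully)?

19.47 points

Given the others contribute fully, the best deviation is to contribute 0 (any partial contribution still incurs the fine and gives up units whose private return 0.41 is below 1).
Deviating from 33 to 0 saves 33 points but forfeits the deviator's share of the drop in the group account: 0.41 × 33 = 13.53.
So the deviation gain is 33 − 13.53 = 19.47, and the fine must be at least 19.47 points to wipe it out.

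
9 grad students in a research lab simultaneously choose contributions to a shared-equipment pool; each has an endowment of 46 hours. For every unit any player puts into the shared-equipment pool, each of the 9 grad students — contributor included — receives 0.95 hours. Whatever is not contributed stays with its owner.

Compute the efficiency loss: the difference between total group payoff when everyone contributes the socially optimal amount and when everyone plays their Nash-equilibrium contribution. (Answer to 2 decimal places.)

The private return per contributed unit is 0.95 < 1, so contributing 0 is dominant for every player. At the Nash equilibrium everyone keeps their 46, and the group total is 9 × 46 = 414.
Each contributed unit returns 8.550 to the group as a whole (0.95 to each of 9 players), which exceeds 1, so the social optimum is full contribution: group total = 8.550 × 414 = 3539.70.
Efficiency loss = 3539.70 − 414 = 3125.70.

3125.70 hours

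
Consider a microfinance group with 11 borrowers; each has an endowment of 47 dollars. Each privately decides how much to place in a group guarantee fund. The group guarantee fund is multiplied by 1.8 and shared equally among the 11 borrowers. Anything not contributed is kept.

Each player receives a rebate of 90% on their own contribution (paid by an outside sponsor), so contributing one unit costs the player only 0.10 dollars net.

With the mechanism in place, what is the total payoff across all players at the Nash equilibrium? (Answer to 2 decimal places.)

Under the mechanism each unit contributed yields (1.8/11) / 0.10 = 1.6364 back to its contributor per unit of net cost, which exceeds 1, making full contribution the dominant choice for everyone.
At the Nash equilibrium everyone contributes 47. Group total payoff = 11 × (47 × 0.90 + 1.8 × 47) = 1395.90.

1395.90 dollars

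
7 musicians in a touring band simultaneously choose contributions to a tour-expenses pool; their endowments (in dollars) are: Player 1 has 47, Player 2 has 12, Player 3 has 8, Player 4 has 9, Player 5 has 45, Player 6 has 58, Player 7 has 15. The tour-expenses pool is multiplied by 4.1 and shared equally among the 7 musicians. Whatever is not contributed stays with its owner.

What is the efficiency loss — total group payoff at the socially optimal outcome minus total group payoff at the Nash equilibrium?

601.40 dollars

The private return per contributed unit is 4.1/7 = 0.5857 < 1 for every player regardless of endowment, so the Nash equilibrium is zero contribution and the group total is Σ E_j = 47 + 12 + 8 + 9 + 45 + 58 + 15 = 194.
Each contributed unit returns 4.100 to the group, so the social optimum is full contribution by everyone: group total = 4.100 × 194 = 795.40.
Efficiency loss = (4.100 − 1) × 194 = 601.40.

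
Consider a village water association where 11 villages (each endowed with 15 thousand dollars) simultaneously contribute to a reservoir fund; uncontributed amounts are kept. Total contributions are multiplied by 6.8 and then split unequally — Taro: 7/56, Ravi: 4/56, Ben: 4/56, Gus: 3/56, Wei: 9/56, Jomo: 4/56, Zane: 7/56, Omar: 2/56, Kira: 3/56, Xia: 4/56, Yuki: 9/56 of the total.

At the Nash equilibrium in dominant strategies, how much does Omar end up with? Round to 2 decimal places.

22.29 thousand dollars

For player j, contributing a unit is worthwhile iff 6.8 × (j's share) ≥ 1, i.e. iff j's share is at least 0.1471.
The shares above 0.1471 belong to Wei and Yuki, contributing 15 each; the remaining 9 contribute 0. Total contributed: 30.
Omar keeps 15 and receives 6.8 × 30 × 2/56 = 7.29 from the reservoir fund, for a payoff of 22.29.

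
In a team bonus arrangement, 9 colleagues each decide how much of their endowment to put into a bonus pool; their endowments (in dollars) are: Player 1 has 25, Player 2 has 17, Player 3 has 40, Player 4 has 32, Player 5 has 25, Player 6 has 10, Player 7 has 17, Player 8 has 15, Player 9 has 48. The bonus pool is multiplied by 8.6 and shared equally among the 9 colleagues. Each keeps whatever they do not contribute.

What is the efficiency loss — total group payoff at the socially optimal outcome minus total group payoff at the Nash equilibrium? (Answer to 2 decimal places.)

The private return per contributed unit is 8.6/9 = 0.9556 < 1 for every player regardless of endowment, so the Nash equilibrium is zero contribution and the group total is Σ E_j = 25 + 17 + 40 + 32 + 25 + 10 + 17 + 15 + 48 = 229.
Each contributed unit returns 8.600 to the group, so the social optimum is full contribution by everyone: group total = 8.600 × 229 = 1969.40.
Efficiency loss = (8.600 − 1) × 229 = 1740.40.

1740.40 dollars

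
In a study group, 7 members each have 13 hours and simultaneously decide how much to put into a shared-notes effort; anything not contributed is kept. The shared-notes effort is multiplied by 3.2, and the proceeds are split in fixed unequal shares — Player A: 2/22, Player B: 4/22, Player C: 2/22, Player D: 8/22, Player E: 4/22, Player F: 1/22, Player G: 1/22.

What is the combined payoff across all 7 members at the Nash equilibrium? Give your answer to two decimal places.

119.60 hours

A player with share s gets back 3.2·s per unit contributed, so full contribution is dominant for anyone with s > 1/3.2 = 0.3125 and zero contribution is dominant for anyone below.
Player D alone (share 8/22) is above the threshold, contributing 13; the remaining 6 contribute 0. Total contributed: 13.
The shared-notes effort pays out 3.2 × 13 = 41.60 in total (split across the unequal shares, but the aggregate is all that matters for the group sum).
The 6 free-riders keep 13 each, adding 78. Group total = 78 + 41.60 = 119.60.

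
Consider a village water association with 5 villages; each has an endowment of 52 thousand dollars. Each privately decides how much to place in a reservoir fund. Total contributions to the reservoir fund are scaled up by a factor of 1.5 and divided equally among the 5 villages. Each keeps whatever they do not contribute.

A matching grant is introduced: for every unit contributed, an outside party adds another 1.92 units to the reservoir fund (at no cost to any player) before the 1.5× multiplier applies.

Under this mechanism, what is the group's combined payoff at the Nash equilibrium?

260.00 thousand dollars

Even with the mechanism, each unit contributed returns only 1.5 × 2.92 / 5 = 0.8760 per unit of net cost, so contributing nothing is still dominant.
At the Nash equilibrium no one contributes; group total payoff = 5 × 52 = 260.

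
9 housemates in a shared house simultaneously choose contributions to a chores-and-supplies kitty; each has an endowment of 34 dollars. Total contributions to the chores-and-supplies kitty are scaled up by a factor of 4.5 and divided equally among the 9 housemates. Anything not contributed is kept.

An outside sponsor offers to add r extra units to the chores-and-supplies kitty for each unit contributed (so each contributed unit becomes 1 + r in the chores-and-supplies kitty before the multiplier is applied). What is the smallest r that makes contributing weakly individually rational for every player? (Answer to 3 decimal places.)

With matching at rate r, one contributed unit becomes (1 + r) in the chores-and-supplies kitty and returns 4.5 × (1 + r) / 9 to the contributor.
Setting this equal to 1: 1 + r = 9/4.5 = 2.0000.
So the minimum matching rate is r = 2.0000 − 1 = 1.000.

1.000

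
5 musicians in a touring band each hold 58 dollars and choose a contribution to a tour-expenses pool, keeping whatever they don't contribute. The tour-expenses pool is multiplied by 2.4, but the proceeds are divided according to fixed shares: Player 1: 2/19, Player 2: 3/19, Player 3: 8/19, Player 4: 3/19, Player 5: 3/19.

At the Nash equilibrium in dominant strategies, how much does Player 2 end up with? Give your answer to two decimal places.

Each unit j contributes comes back to j as 2.4 × (j's share), so j prefers to contribute only if that share exceeds 1/2.4 = 0.4167; otherwise keeping the unit dominates.
Only Player 3 (8/19) clears that bar, contributing 58; the remaining 4 contribute 0. Total contributed: 58.
Player 2 keeps 58 and receives 2.4 × 58 × 3/19 = 21.98 from the tour-expenses pool, for a payoff of 79.98.

79.98 dollars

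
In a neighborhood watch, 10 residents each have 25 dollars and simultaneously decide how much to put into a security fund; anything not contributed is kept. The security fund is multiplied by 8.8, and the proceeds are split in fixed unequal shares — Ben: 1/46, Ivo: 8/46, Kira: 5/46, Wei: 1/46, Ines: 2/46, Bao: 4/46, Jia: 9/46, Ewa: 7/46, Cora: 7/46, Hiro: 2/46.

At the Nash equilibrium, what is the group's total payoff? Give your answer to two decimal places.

Each unit j contributes comes back to j as 8.8 × (j's share), so j prefers to contribute only if that share exceeds 1/8.8 = 0.1136; otherwise keeping the unit dominates.
Ivo, Jia, Ewa and Cora are above the threshold, contributing 25 each; the remaining 6 contribute 0. Total contributed: 100.
The security fund pays out 8.8 × 100 = 880.00 in total (split across the unequal shares, but the aggregate is all that matters for the group sum).
The 6 free-riders keep 25 each, adding 150. Group total = 150 + 880.00 = 1030.00.

1030.00 dollars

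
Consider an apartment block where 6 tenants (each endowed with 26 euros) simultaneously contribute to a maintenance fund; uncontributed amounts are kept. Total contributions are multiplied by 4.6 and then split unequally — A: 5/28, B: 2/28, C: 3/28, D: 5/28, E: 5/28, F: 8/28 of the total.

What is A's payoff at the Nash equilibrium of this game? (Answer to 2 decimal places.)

47.36 euros

A player with share s gets back 4.6·s per unit contributed, so full contribution is dominant for anyone with s > 1/4.6 = 0.2174 and zero contribution is dominant for anyone below.
F alone (share 8/28) is above the threshold, contributing 26; the remaining 5 contribute 0. Total contributed: 26.
A keeps 26 and receives 4.6 × 26 × 5/28 = 21.36 from the maintenance fund, for a payoff of 47.36.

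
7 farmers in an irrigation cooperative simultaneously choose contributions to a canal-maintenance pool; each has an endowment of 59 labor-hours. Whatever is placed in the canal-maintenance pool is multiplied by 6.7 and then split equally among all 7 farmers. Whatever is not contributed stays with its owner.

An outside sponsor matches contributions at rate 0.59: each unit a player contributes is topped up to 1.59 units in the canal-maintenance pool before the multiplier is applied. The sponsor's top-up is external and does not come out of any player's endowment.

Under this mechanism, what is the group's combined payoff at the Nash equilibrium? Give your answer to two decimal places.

4399.69 labor-hours

Under the mechanism each unit contributed yields 6.7 × 1.59 / 7 = 1.5219 back to its contributor per unit of net cost, which exceeds 1, making full contribution the dominant choice for everyone.
So the Nash equilibrium is full contribution by all 7; the group earns 6.7 × 1.59 × 413 = 4399.69.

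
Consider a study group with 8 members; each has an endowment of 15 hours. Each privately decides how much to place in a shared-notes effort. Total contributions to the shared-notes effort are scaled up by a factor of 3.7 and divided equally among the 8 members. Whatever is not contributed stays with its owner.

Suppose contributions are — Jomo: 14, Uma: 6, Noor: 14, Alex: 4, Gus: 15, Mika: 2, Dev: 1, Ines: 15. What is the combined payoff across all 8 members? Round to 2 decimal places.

Total contributed: 14 + 6 + 14 + 4 + 15 + 2 + 1 + 15 = 71; total kept: 8 × 15 − 71 = 49.
The shared-notes effort pays out 3.7 × 71 = 262.70 in aggregate.
Group total = 49 + 262.70 = 311.70.

311.70 hours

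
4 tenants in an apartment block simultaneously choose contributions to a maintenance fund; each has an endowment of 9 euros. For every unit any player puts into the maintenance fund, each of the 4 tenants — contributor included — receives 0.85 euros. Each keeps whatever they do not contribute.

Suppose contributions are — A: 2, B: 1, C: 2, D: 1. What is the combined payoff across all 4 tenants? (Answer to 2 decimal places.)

Total contributed: 2 + 1 + 2 + 1 = 6; total kept: 4 × 9 − 6 = 30.
The maintenance fund pays out 0.85 × 4 × 6 = 20.40 in aggregate.
Group total = 30 + 20.40 = 50.40.

50.40 euros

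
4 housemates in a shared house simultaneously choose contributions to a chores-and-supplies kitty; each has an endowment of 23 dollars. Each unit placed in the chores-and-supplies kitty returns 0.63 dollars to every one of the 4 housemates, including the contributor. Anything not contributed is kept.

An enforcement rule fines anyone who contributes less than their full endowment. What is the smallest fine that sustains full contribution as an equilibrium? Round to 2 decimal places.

8.51 dollars

Given the others contribute fully, the best deviation is to contribute 0 (any partial contribution still incurs the fine and gives up units whose private return 0.63 is below 1).
Deviating from 23 to 0 saves 23 dollars but forfeits the deviator's share of the drop in the chores-and-supplies kitty: 0.63 × 23 = 14.49.
So the deviation gain is 23 − 14.49 = 8.51, and the fine must be at least 8.51 dollars to wipe it out.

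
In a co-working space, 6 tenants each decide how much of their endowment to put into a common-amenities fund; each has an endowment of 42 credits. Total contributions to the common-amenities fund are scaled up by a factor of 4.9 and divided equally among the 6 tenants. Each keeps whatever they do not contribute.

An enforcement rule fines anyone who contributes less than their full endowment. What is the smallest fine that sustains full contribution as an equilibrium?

Given the others contribute fully, the best deviation is to contribute 0 (any partial contribution still incurs the fine and gives up units whose private return 0.8167 is below 1).
Deviating from 42 to 0 saves 42 credits but forfeits the deviator's share of the drop in the common-amenities fund: 4.9/6 × 42 = 34.30.
So the deviation gain is 42 − 34.30 = 7.70, and the fine must be at least 7.70 credits to wipe it out.

7.70 credits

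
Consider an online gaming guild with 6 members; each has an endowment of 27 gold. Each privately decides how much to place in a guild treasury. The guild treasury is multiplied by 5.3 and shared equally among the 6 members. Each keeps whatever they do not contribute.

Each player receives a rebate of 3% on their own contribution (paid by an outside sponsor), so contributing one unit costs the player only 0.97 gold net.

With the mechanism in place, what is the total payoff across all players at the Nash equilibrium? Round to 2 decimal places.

The effective private return is (5.3/6) / 0.97 = 0.9107, which is still under 1, so the mechanism doesn't change anyone's dominant strategy: zero contribution.
Everyone keeps their endowment and the group total is 6 × 27 = 162.

162.00 gold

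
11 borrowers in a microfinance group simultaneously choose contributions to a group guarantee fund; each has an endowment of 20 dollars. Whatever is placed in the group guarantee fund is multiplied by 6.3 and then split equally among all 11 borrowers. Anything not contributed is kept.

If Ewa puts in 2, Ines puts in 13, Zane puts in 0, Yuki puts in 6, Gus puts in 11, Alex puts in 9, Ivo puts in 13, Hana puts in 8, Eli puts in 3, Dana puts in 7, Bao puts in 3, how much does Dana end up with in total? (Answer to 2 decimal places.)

Total contributed: 2 + 13 + 0 + 6 + 11 + 9 + 13 + 8 + 3 + 7 + 3 = 75.
Each receives 6.3 × 75 / 11 = 42.95 from the group guarantee fund.
Dana keeps 20 − 7 = 13, so Dana's payoff is 13 + 42.95 = 55.95.

55.95 dollars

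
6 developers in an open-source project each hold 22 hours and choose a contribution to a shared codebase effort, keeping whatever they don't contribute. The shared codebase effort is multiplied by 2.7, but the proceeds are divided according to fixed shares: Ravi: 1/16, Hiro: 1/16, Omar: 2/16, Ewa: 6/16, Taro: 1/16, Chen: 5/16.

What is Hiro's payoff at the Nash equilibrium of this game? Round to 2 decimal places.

Player j's private return per contributed unit is 2.7 × (j's share). Contributing is weakly dominant for j when that share is at least 1/2.7 = 0.3704, and contributing 0 is dominant otherwise.
Ewa alone (share 6/16) is above the threshold, contributing 22; the remaining 5 contribute 0. Total contributed: 22.
Hiro keeps 22 and receives 2.7 × 22 × 1/16 = 3.71 from the shared codebase effort, for a payoff of 25.71.

25.71 hours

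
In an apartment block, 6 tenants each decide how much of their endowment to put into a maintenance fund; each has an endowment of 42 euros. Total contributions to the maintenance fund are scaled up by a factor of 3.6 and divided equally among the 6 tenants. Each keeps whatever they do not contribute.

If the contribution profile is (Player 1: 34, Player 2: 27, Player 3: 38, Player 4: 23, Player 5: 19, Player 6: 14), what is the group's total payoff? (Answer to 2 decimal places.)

655.00 euros

Total contributed: 34 + 27 + 38 + 23 + 19 + 14 = 155; total kept: 6 × 42 − 155 = 97.
The maintenance fund pays out 3.6 × 155 = 558.00 in aggregate.
Group total = 97 + 558.00 = 655.00.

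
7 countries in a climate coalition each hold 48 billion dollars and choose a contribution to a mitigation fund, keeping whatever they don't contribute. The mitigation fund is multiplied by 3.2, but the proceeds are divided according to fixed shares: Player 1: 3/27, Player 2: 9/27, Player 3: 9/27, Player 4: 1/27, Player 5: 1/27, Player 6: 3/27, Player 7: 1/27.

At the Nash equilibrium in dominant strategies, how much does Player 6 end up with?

82.13 billion dollars

Player j's private return per contributed unit is 3.2 × (j's share). Contributing is weakly dominant for j when that share is at least 1/3.2 = 0.3125, and contributing 0 is dominant otherwise.
Player 2 and Player 3 clear that bar, contributing 48 each; the remaining 5 contribute 0. Total contributed: 96.
Player 6 keeps 48 and receives 3.2 × 96 × 3/27 = 34.13 from the mitigation fund, for a payoff of 82.13.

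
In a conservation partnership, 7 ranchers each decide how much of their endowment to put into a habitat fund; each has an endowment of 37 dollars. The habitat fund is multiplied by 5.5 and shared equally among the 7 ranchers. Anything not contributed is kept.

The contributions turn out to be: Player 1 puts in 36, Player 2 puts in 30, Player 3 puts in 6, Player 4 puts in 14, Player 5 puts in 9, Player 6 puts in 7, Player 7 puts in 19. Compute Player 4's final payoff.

118.07 dollars

Total contributed: 36 + 30 + 6 + 14 + 9 + 7 + 19 = 121.
Each receives 5.5 × 121 / 7 = 95.07 from the habitat fund.
Player 4 keeps 37 − 14 = 23, so Player 4's payoff is 23 + 95.07 = 118.07.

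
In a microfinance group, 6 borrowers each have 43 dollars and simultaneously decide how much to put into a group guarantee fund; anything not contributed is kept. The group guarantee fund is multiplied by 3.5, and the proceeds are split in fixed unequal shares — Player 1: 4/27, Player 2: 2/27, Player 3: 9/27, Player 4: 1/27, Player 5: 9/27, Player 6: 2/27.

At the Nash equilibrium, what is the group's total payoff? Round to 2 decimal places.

473.00 dollars

A player with share s gets back 3.5·s per unit contributed, so full contribution is dominant for anyone with s > 1/3.5 = 0.2857 and zero contribution is dominant for anyone below.
Player 3 and Player 5 clear that bar, contributing 43 each; the remaining 4 contribute 0. Total contributed: 86.
The group guarantee fund pays out 3.5 × 86 = 301.00 in total (split across the unequal shares, but the aggregate is all that matters for the group sum).
The 4 free-riders keep 43 each, adding 172. Group total = 172 + 301.00 = 473.00.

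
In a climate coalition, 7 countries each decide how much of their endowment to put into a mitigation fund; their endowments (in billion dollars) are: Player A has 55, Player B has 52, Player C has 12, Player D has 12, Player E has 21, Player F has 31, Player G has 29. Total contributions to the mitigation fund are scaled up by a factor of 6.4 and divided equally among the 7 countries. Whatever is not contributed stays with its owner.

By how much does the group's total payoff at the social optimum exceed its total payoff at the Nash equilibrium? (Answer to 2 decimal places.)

The private return per contributed unit is 6.4/7 = 0.9143 < 1 for every player regardless of endowment, so the Nash equilibrium is zero contribution and the group total is Σ E_j = 55 + 52 + 12 + 12 + 21 + 31 + 29 = 212.
Each contributed unit returns 6.400 to the group, so the social optimum is full contribution by everyone: group total = 6.400 × 212 = 1356.80.
Efficiency loss = (6.400 − 1) × 212 = 1144.80.

1144.80 billion dollars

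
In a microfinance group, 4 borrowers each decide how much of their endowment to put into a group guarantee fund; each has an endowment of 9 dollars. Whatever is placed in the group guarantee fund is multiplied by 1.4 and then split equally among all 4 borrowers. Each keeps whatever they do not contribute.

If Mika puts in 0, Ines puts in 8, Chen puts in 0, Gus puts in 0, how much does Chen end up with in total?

Total contributed: 0 + 8 + 0 + 0 = 8.
Each receives 1.4 × 8 / 4 = 2.80 from the group guarantee fund.
Chen keeps 9 − 0 = 9, so Chen's payoff is 9 + 2.80 = 11.80.

11.80 dollars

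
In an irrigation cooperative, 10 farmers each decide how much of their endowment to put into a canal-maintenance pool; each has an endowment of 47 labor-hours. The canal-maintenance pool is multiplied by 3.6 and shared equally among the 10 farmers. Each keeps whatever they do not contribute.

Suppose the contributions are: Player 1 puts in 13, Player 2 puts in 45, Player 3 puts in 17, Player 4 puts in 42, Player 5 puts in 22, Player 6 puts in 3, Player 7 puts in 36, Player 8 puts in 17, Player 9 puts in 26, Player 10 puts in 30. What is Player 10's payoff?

107.36 labor-hours

Total contributed: 13 + 45 + 17 + 42 + 22 + 3 + 36 + 17 + 26 + 30 = 251.
Each receives 3.6 × 251 / 10 = 90.36 from the canal-maintenance pool.
Player 10 keeps 47 − 30 = 17, so Player 10's payoff is 17 + 90.36 = 107.36.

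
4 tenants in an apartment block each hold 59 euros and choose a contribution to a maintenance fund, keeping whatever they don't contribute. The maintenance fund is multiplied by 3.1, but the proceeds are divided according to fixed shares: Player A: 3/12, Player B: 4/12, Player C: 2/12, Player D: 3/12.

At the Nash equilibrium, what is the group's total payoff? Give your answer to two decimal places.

359.90 euros

A player with share s gets back 3.1·s per unit contributed, so full contribution is dominant for anyone with s > 1/3.1 = 0.3226 and zero contribution is dominant for anyone below.
Only Player B (4/12) clears that bar, contributing 59; the remaining 3 contribute 0. Total contributed: 59.
The maintenance fund pays out 3.1 × 59 = 182.90 in total (split across the unequal shares, but the aggregate is all that matters for the group sum).
The 3 free-riders keep 59 each, adding 177. Group total = 177 + 182.90 = 359.90.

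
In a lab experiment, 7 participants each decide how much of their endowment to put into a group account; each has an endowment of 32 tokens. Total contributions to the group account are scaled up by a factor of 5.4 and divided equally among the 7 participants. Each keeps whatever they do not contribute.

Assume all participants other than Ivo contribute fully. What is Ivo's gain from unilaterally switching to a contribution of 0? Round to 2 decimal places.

7.31 tokens

Switching from a contribution of 32 to 0 lets Ivo keep an extra 32 tokens, but lowers the group account by 32, which costs Ivo their own share of that drop: 5.4/7 × 32 = 24.69.
Net gain = 32 − 24.69 = 7.31. The private return per contributed unit (0.7714) is below 1, so free-riding is indeed the best response regardless of what the others do.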